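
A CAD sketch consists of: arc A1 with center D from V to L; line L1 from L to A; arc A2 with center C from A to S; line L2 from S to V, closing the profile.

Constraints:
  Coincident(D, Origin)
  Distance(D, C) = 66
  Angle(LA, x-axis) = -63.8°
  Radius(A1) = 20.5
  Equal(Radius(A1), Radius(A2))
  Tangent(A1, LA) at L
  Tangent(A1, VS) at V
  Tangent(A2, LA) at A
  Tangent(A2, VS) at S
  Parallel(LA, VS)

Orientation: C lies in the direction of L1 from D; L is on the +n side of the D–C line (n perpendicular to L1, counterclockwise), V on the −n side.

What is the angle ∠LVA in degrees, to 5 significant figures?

58.151°

Tangency of A1 to both parallel lines with radius 20.5 puts L and V at D ± 20.5·n: L = (18.394, 9.0509), V = (-18.394, -9.0509). Equal radii place A and S the same way about C: A = C + 20.5·n = (47.533, -50.168), S = C − 20.5·n = (10.746, -68.270). Then cos ∠LVA = VL·VA / (|VL||VA|), giving 58.151°.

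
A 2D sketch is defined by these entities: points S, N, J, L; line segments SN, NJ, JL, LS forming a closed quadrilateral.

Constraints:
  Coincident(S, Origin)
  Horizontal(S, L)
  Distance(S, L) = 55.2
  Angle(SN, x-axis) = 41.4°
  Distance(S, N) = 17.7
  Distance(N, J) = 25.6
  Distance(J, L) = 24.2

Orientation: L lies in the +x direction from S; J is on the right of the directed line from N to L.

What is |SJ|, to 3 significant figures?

32.3

Checks: |NJ| = 25.60 ✓; |JL| = 24.20 ✓.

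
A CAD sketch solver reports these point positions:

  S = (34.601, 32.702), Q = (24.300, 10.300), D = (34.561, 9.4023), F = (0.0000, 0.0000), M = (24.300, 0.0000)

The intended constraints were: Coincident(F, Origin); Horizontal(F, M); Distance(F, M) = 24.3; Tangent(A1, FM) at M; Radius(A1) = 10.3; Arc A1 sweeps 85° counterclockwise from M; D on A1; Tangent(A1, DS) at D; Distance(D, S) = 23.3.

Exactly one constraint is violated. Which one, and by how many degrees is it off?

Tangent(A1, DS) at D — off by 4.90°.

F = (0.00, 0.00) ✓; F.y = 0.00, M.y = 0.00 ✓; |FM| = 24.30 ✓; ∠(QM, MF) = 90.00° ✓; |QM| = 10.30 ✓; bearing(Q→D) − bearing(Q→M) = 85.00° ✓; |QD| = 10.30 ✓; ∠(QD, DS) = 85.10° ✗; |DS| = 23.30 ✓.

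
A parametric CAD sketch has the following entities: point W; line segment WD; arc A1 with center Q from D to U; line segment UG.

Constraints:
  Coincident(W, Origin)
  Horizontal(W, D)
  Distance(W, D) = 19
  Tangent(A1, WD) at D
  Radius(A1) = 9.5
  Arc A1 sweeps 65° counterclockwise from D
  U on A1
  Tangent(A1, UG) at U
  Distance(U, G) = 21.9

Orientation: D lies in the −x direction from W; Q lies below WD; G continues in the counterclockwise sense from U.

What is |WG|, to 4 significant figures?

44.73

On A1, D sits at bearing 90° from Q; a 65° counterclockwise sweep puts U at bearing 155°, so U = Q + 9.5·(cos 155°, sin 155°) = (-27.61, -5.485). Since A1 is tangent to UG there, QU ⟂ UG, so UG runs along (−sin 155°, cos 155°); with |UG| = 21.9, G = (-36.87, -25.33). Then |WG| = |G − W| = 44.73.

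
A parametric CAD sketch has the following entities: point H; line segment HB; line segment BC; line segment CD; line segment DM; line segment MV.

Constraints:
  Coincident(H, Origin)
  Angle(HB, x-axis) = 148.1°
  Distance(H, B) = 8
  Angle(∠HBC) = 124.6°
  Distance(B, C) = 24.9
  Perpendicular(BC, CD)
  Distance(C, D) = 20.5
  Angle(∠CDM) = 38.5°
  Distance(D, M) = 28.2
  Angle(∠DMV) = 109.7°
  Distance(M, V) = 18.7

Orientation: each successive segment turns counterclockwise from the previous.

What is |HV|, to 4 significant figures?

32.42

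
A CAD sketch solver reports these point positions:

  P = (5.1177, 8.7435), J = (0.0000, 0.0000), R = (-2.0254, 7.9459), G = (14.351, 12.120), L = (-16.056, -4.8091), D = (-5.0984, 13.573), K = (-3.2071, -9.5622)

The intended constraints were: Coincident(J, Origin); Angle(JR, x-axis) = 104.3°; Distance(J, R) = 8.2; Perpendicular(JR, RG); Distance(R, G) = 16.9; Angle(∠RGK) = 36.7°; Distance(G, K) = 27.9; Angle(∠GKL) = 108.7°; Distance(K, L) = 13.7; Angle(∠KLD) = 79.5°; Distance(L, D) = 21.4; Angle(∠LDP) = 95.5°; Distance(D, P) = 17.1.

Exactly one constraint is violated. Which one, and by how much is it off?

Distance(D, P) = 17.1 — off by 5.80.

J = (0.00, 0.00) ✓; JR at 104.3° ✓; |JR| = 8.200 ✓; ∠(JR, RG) = 90.00° ✓; |RG| = 16.90 ✓; ∠RGK = 36.70° ✓; |GK| = 27.90 ✓; ∠GKL = 108.7° ✓; |KL| = 13.70 ✓; ∠KLD = 79.50° ✓; |LD| = 21.40 ✓; ∠LDP = 95.50° ✓; |DP| = 11.30 ✗.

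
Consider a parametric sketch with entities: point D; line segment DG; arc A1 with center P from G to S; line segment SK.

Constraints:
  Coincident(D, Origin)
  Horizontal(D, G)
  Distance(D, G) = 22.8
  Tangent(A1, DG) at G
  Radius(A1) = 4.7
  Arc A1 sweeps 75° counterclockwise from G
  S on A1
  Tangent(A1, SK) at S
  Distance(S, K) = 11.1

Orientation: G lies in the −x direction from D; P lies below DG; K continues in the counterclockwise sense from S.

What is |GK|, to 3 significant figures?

16.0

D is at the origin; DG is horizontal with |DG| = 22.8 and G on the −x side, so G = (-22.8, 0.00). The tangent condition forces PG to be normal to DG, so P = G + (0, -4.7) = (-22.8, -4.70). On A1, G sits at bearing 90° from P; a 75° counterclockwise sweep puts S at bearing 165°, so S = P + 4.7·(cos 165°, sin 165°) = (-27.3, -3.48). A1 meets SK tangentially, so PS is at right angles to SK, so SK runs along (−sin 165°, cos 165°); with |SK| = 11.1, K = (-30.2, -14.2). Then |GK| = |K − G| = 16.0.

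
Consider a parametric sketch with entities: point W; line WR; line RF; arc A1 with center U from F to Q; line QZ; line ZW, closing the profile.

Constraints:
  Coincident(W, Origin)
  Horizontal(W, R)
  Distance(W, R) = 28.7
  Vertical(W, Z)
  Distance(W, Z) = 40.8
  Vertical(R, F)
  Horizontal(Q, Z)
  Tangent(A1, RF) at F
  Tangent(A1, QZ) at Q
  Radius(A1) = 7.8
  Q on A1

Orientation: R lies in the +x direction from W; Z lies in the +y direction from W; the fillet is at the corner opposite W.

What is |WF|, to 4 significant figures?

43.73

W is at the origin; WR is horizontal with |WR| = 28.7 and R on the +x side, so R = (28.70, 0.000). WZ is vertical with |WZ| = 40.8 and Z on the +y side, so Z = (0.000, 40.80). The virtual corner opposite W is at (28.70, 40.80). Tangency of A1 to RF means the radius UF is perpendicular to RF and the tangent condition forces UQ to be normal to QZ, with radius 7.8, so the center U sits 7.8 in from both sides at U = (20.90, 33.00). That places the tangent points at F = (28.70, 33.00) on RF and Q = (20.90, 40.80) on QZ. Then |WF| = |F − W| = 43.73.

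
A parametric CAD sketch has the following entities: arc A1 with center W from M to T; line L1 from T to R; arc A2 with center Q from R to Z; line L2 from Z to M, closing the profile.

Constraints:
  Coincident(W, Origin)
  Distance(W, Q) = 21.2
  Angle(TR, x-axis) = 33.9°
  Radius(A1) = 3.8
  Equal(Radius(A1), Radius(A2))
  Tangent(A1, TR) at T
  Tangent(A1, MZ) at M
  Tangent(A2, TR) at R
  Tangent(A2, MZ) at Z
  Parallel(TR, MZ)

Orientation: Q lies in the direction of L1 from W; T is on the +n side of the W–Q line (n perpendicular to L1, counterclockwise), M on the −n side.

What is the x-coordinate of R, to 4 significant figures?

15.48

The slot axis is L1's direction at 33.9°, so u = (cos 33.9°, sin 33.9°) = (0.8300, 0.5577) and n = (−sin 33.9°, cos 33.9°) = (-0.5577, 0.8300). W is at the origin and Q lies 21.2 along u from W, so Q = 21.2·u = (17.60, 11.82). Tangency of A1 to both parallel lines with radius 3.8 puts T and M at W ± 3.8·n: T = (-2.119, 3.154), M = (2.119, -3.154). Equal radii place R and Z the same way about Q: R = Q + 3.8·n = (15.48, 14.98), Z = Q − 3.8·n = (19.72, 8.670). So R.x = 15.48.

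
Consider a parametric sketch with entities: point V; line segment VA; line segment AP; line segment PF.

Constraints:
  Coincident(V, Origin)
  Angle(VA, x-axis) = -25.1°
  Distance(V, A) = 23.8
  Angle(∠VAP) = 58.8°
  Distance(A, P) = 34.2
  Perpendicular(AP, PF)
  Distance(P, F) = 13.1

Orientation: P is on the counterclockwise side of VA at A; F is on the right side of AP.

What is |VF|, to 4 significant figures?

39.97

V is at the origin; VA runs at -25.1° with length 23.8, so A = 23.8·(cos -25.1°, sin -25.1°) = (21.55, -10.10). ∠VAP = 58.8°, so AP runs at -25.1° + (180° − 58.8°) = 96.10° from the x-axis; with |AP| = 34.2, P = A + 34.2·(cos 96.10°, sin 96.10°) = (17.92, 23.91). The perpendicularity gives PF at right angles to AP; with |PF| = 13.1 on the right of AP, F = P + 13.1·(0.9943, 0.1063) = (30.94, 25.30). Then |VF| = |F − V| = 39.97.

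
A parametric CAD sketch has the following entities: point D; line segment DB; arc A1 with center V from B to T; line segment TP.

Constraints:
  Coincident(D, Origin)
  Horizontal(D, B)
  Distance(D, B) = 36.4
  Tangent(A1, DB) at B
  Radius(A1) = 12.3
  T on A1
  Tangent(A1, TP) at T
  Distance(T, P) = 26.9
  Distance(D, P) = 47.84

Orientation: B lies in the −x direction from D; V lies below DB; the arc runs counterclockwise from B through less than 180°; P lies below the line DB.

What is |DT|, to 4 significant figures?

49.76

Checks: ∠(VB, BD) = 90.00° ✓; |VT| = 12.30 ✓; ∠(VT, TP) = 90.00° ✓; |TP| = 26.90 ✓; |DP| = 47.84 ✓.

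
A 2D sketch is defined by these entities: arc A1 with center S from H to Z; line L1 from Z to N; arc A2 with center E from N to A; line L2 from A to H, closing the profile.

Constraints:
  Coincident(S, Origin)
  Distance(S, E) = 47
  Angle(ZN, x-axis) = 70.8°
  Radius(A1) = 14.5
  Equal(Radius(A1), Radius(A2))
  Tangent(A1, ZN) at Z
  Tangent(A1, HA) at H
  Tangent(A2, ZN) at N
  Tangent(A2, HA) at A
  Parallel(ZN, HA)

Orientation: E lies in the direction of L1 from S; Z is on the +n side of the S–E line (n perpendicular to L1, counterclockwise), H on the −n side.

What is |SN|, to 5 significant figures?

49.186

Tangency of A1 to both parallel lines with radius 14.5 puts Z and H at S ± 14.5·n: Z = (-13.693, 4.7686), H = (13.693, -4.7686). Equal radii place N and A the same way about E: N = E + 14.5·n = (1.7633, 49.154), A = E − 14.5·n = (29.150, 39.617). Then |SN| = |N − S| = 49.186.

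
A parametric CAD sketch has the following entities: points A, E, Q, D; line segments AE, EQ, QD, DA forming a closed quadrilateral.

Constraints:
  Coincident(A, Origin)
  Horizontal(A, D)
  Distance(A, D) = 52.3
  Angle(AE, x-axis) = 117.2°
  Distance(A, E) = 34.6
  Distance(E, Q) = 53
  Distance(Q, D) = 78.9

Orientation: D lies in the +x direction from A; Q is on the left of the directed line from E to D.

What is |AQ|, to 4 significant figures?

73.59

Checks: |EQ| = 53.00 ✓; |QD| = 78.90 ✓.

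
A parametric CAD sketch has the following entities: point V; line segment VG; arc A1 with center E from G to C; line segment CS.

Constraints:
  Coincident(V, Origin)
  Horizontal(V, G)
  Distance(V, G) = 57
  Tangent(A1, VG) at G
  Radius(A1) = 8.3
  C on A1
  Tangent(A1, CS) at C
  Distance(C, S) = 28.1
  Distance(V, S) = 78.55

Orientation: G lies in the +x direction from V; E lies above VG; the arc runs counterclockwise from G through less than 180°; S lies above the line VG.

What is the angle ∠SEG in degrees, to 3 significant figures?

152°

Checks: V = (0.00, 0.00) ✓; |EC| = 8.300 ✓; ∠(EC, CS) = 90.00° ✓; |CS| = 28.10 ✓; |VS| = 78.55 ✓.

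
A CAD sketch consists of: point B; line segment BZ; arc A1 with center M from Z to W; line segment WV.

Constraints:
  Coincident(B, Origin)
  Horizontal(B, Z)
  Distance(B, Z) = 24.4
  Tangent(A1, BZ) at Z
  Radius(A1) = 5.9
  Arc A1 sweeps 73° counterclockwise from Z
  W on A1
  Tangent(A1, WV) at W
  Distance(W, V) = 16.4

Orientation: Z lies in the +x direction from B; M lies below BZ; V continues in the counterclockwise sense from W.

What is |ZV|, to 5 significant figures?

22.434

B is at the origin; B and Z share the same y with |BZ| = 24.4 and Z on the +x side, so Z = (24.400, 0.0000). The tangent condition forces MZ to be normal to BZ, so M = Z + (0, -5.9) = (24.400, -5.9000). On A1, Z sits at bearing 90° from M; a 73° counterclockwise sweep puts W at bearing 163°, so W = M + 5.9·(cos 163°, sin 163°) = (18.758, -4.1750). The tangent condition forces MW to be normal to WV, so WV runs along (−sin 163°, cos 163°); with |WV| = 16.4, V = (13.963, -19.858). Then |ZV| = |V − Z| = 22.434.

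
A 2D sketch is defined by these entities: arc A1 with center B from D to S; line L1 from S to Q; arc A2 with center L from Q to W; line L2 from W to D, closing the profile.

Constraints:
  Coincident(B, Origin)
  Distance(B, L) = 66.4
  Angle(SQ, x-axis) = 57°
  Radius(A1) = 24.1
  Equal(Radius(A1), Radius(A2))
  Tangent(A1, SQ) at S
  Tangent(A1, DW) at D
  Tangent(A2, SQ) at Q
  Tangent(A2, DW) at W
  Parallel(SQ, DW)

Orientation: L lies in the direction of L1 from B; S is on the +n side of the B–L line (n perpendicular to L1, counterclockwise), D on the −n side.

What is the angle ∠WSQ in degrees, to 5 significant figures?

35.976°

The slot axis is L1's direction at 57.0°, so u = (cos 57.0°, sin 57.0°) = (0.54464, 0.83867) and n = (−sin 57.0°, cos 57.0°) = (-0.83867, 0.54464). B is at the origin and L lies 66.4 along u from B, so L = 66.4·u = (36.164, 55.688). Tangency of A1 to both parallel lines with radius 24.1 puts S and D at B ± 24.1·n: S = (-20.212, 13.126), D = (20.212, -13.126). Equal radii place Q and W the same way about L: Q = L + 24.1·n = (15.952, 68.814), W = L − 24.1·n = (56.376, 42.562). Then cos ∠WSQ = SW·SQ / (|SW||SQ|), giving 35.976°.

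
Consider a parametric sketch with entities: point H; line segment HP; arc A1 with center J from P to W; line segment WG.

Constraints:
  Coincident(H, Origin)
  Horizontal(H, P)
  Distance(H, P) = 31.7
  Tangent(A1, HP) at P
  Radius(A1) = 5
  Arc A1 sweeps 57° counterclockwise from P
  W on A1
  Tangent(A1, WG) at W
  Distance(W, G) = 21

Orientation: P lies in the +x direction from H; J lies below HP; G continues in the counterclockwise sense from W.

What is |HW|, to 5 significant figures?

27.601

H is at the origin; HP is horizontal with |HP| = 31.7 and P on the +x side, so P = (31.700, 0.0000). Tangency of A1 to HP means the radius JP is perpendicular to HP, so J = P + (0, -5) = (31.700, -5.0000). On A1, P sits at bearing 90° from J; a 57° counterclockwise sweep puts W at bearing 147°, so W = J + 5.0·(cos 147°, sin 147°) = (27.507, -2.2768). Then |HW| = |W − H| = 27.601.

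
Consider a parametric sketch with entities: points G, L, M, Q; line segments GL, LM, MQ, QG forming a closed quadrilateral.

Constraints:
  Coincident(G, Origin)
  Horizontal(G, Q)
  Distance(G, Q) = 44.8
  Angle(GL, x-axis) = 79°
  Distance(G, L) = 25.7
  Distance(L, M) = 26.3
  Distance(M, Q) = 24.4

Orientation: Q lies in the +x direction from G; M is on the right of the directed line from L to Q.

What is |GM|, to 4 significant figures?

21.21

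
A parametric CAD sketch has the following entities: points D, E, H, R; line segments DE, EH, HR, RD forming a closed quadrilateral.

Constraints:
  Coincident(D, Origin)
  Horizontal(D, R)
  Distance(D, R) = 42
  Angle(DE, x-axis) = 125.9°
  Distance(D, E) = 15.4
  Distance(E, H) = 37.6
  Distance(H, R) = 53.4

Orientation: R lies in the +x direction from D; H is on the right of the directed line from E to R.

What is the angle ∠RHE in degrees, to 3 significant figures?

68.0°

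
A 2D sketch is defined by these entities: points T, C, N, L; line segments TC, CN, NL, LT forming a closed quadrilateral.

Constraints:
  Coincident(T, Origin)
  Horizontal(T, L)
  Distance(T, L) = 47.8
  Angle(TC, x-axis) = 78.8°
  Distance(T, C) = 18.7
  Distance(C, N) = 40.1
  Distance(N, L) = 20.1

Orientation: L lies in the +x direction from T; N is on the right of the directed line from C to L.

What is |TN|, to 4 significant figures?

32.86

Checks: |CN| = 40.10 ✓; |NL| = 20.10 ✓.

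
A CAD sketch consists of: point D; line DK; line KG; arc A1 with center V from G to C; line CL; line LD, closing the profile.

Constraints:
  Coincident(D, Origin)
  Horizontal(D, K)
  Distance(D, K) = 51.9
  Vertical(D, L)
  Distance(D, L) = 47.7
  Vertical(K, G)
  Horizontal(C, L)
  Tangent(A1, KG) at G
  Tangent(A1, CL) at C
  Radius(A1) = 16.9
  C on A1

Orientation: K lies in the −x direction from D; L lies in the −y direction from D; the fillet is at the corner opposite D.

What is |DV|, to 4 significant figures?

46.62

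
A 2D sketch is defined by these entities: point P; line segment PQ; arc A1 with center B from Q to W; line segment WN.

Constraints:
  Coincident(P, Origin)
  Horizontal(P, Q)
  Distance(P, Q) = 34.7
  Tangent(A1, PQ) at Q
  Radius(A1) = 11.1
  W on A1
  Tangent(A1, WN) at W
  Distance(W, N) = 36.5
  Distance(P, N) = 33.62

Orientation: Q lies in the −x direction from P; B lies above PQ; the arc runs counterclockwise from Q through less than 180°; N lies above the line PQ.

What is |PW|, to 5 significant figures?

26.237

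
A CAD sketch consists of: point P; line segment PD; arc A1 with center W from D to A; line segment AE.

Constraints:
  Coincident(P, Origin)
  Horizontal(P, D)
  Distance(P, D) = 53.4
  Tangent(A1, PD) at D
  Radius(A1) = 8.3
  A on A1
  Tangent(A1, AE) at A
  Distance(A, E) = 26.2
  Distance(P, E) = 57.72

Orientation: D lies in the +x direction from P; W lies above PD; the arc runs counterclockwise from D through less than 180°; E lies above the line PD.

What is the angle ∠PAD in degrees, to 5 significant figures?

49.534°

P is at the origin; PD is horizontal with |PD| = 53.4 and D on the +x side, so D = (53.400, 0.0000). The tangent condition forces WD to be normal to PD, so W = D + (0, 8.3) = (53.400, 8.3000). Since WA ⟂ AE (tangency), |WE| = √(8.3² + 26.2²) = 27.483 regardless of where A sits on A1. So E lies on both circle(P, 57.72) and circle(W, 27.483); the above-PD intersection is E = (46.061, 34.785). A is the foot of the tangent from E: A = (60.356, 12.829).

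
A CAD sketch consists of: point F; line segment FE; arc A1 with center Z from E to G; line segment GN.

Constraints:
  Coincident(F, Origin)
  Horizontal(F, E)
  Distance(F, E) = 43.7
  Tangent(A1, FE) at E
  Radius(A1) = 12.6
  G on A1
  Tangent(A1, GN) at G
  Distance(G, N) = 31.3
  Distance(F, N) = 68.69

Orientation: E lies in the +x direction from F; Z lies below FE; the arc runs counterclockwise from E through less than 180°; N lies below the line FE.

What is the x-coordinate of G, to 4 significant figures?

33.42

F is at the origin; F and E share the same y with |FE| = 43.7 and E on the +x side, so E = (43.70, 0.000). Since A1 is tangent to FE there, ZE ⟂ FE, so Z = E + (0, -12.6) = (43.70, -12.60). Since ZG ⟂ GN (tangency), |ZN| = √(12.6² + 31.3²) = 33.74 regardless of where G sits on A1. So N lies on both circle(F, 68.69) and circle(Z, 33.74); the below-FE intersection is N = (51.53, -45.42). G is the foot of the tangent from N: G = (33.42, -19.89).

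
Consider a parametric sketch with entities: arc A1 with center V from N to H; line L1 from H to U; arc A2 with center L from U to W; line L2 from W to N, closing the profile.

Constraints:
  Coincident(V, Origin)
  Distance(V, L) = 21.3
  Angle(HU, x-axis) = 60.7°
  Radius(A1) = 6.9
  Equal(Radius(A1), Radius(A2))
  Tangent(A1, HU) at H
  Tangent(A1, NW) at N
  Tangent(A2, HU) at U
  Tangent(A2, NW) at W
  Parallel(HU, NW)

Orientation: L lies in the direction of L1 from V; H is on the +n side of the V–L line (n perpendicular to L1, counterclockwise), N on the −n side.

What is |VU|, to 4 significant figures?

22.39

The slot axis is L1's direction at 60.7°, so u = (cos 60.7°, sin 60.7°) = (0.4894, 0.8721) and n = (−sin 60.7°, cos 60.7°) = (-0.8721, 0.4894). V is at the origin and L lies 21.3 along u from V, so L = 21.3·u = (10.42, 18.58). Tangency of A1 to both parallel lines with radius 6.9 puts H and N at V ± 6.9·n: H = (-6.017, 3.377), N = (6.017, -3.377). Equal radii place U and W the same way about L: U = L + 6.9·n = (4.407, 21.95), W = L − 6.9·n = (16.44, 15.20). Then |VU| = |U − V| = 22.39.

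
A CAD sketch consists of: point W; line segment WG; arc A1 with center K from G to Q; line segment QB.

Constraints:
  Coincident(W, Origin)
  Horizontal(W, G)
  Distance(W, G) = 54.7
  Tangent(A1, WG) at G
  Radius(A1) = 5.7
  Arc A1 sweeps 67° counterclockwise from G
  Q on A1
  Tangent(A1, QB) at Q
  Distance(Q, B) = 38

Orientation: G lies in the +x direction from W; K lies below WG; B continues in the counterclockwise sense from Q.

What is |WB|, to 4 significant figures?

51.73

W is at the origin; WG is horizontal with |WG| = 54.7 and G on the +x side, so G = (54.70, 0.000). A1 meets WG tangentially, so KG is at right angles to WG, so K = G + (0, -5.7) = (54.70, -5.700). On A1, G sits at bearing 90° from K; a 67° counterclockwise sweep puts Q at bearing 157°, so Q = K + 5.7·(cos 157°, sin 157°) = (49.45, -3.473). A1 meets QB tangentially, so KQ is at right angles to QB, so QB runs along (−sin 157°, cos 157°); with |QB| = 38.0, B = (34.61, -38.45). Then |WB| = |B − W| = 51.73.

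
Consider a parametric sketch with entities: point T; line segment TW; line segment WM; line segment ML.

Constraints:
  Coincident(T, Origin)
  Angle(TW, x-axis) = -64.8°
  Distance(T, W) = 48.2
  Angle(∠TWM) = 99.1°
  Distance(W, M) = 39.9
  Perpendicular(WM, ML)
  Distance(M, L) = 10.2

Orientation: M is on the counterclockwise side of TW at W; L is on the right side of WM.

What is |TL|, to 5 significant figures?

74.823

T is at the origin; TW runs at -64.8° with length 48.2, so W = 48.2·(cos -64.8°, sin -64.8°) = (20.523, -43.613). ∠TWM = 99.1°, so WM runs at -64.8° + (180° − 99.1°) = 16.100° from the x-axis; with |WM| = 39.9, M = W + 39.9·(cos 16.100°, sin 16.100°) = (58.858, -32.548). WM is perpendicular to ML; with |ML| = 10.2 on the right of WM, L = M + 10.2·(0.27731, -0.96078) = (61.686, -42.348). Then |TL| = |L − T| = 74.823.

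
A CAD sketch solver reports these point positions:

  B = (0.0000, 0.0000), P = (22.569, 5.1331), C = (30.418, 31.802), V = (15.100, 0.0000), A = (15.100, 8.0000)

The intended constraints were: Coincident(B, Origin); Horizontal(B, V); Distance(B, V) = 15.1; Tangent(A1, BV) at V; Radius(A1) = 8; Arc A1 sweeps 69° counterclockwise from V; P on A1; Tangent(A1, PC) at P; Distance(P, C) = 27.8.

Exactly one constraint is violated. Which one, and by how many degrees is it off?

Tangent(A1, PC) at P — off by 4.60°.

B = (0.00, 0.00) ✓; B.y = 0.00, V.y = 0.00 ✓; |BV| = 15.10 ✓; ∠(AV, VB) = 90.00° ✓; |AV| = 8.000 ✓; bearing(A→P) − bearing(A→V) = 69.00° ✓; |AP| = 8.000 ✓; ∠(AP, PC) = 85.40° ✗; |PC| = 27.80 ✓.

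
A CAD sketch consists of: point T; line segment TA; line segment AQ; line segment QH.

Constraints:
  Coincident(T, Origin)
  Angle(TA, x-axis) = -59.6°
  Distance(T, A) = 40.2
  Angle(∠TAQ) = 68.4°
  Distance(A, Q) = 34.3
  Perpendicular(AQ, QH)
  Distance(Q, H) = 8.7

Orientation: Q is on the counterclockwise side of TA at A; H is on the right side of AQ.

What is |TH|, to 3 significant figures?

50.0

∠TAQ = 68.4°, so AQ runs at -59.6° + (180° − 68.4°) = 52.0° from the x-axis; with |AQ| = 34.3, Q = A + 34.3·(cos 52.0°, sin 52.0°) = (41.5, -7.64). The perpendicularity gives QH at right angles to AQ; with |QH| = 8.7 on the right of AQ, H = Q + 8.7·(0.788, -0.616) = (48.3, -13.0). Then |TH| = |H − T| = 50.0.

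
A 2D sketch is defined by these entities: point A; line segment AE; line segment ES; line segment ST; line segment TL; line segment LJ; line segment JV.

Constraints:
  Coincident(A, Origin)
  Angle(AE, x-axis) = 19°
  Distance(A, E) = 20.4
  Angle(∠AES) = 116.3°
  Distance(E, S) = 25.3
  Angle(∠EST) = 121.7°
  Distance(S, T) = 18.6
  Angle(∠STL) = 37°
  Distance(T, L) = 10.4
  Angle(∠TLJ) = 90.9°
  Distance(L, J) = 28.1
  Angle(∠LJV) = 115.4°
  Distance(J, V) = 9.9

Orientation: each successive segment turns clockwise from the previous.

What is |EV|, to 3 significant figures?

47.5

A is at the origin; AE runs at 19.0° with length 20.4, so E = (19.3, 6.64). ∠AES = 116.3° gives ES at -44.7° from the x-axis; with |ES| = 25.3, S = (37.3, -11.2). ∠EST = 121.7° gives ST at -103° from the x-axis; with |ST| = 18.6, T = (33.1, -29.3). ∠STL = 37.0° gives TL at 114° from the x-axis; with |TL| = 10.4, L = (28.9, -19.8). ∠TLJ = 90.9° gives LJ at 24.9° from the x-axis; with |LJ| = 28.1, J = (54.3, -7.95). ∠LJV = 115.4° gives JV at -39.7° from the x-axis; with |JV| = 9.9, V = (62.0, -14.3). Then |EV| = |V − E| = 47.5.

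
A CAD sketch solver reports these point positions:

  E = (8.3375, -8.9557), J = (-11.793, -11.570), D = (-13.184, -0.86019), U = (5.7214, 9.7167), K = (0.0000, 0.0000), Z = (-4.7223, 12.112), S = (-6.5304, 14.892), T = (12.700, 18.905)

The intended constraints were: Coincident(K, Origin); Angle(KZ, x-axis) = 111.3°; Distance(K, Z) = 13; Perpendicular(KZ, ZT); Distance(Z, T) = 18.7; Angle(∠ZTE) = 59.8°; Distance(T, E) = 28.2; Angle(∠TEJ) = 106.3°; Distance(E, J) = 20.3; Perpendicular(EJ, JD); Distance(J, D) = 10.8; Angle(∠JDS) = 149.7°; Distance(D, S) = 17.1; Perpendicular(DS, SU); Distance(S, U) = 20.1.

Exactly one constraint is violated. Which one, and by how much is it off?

Distance(S, U) = 20.1 — off by 6.80.

K = (0.00, 0.00) ✓; KZ at 111.3° ✓; |KZ| = 13.00 ✓; ∠(KZ, ZT) = 90.00° ✓; |ZT| = 18.70 ✓; ∠ZTE = 59.80° ✓; |TE| = 28.20 ✓; ∠TEJ = 106.3° ✓; |EJ| = 20.30 ✓; ∠(EJ, JD) = 90.00° ✓; |JD| = 10.80 ✓; ∠JDS = 149.7° ✓; |DS| = 17.10 ✓; ∠(DS, SU) = 90.00° ✓; |SU| = 13.30 ✗.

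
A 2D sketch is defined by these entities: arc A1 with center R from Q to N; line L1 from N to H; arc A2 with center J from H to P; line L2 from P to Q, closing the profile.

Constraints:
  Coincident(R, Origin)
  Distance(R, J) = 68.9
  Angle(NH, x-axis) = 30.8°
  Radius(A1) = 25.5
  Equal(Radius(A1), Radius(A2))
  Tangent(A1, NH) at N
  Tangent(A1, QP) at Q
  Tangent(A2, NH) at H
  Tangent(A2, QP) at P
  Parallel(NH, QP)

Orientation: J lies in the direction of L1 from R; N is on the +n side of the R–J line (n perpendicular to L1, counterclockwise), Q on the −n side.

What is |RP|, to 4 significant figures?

73.47

The slot axis is L1's direction at 30.8°, so u = (cos 30.8°, sin 30.8°) = (0.8590, 0.5120) and n = (−sin 30.8°, cos 30.8°) = (-0.5120, 0.8590). R is at the origin and J lies 68.9 along u from R, so J = 68.9·u = (59.18, 35.28). Tangency of A1 to both parallel lines with radius 25.5 puts N and Q at R ± 25.5·n: N = (-13.06, 21.90), Q = (13.06, -21.90). Equal radii place H and P the same way about J: H = J + 25.5·n = (46.13, 57.18), P = J − 25.5·n = (72.24, 13.38). Then |RP| = |P − R| = 73.47.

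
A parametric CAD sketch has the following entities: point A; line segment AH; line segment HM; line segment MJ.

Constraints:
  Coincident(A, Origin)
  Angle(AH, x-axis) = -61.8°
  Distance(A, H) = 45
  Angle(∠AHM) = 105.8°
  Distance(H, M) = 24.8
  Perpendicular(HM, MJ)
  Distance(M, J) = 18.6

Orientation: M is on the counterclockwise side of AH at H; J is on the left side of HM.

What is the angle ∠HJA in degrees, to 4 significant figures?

70.56°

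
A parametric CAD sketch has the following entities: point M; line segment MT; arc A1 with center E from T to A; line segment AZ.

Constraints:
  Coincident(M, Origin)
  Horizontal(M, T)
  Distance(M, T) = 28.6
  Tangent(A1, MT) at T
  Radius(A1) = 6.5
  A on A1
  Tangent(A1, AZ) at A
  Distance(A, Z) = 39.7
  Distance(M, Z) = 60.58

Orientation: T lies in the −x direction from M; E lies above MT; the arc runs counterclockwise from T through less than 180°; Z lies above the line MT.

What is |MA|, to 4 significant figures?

24.67

Checks: ∠(ET, TM) = 90.00° ✓; |ET| = 6.500 ✓; |EA| = 6.500 ✓; ∠(EA, AZ) = 90.00° ✓; |AZ| = 39.70 ✓; |MZ| = 60.58 ✓.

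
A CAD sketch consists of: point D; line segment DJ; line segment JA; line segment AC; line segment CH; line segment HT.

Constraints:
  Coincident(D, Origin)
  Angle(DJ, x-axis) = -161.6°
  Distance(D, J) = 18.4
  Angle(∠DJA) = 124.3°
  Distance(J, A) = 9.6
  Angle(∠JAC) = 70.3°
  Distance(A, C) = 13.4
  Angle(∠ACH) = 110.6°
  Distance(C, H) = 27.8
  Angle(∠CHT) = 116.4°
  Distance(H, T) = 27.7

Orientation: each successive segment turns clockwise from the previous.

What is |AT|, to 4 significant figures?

46.48

D is at the origin; DJ runs at -161.6° with length 18.4, so J = (-17.46, -5.808). ∠DJA = 124.3° gives JA at 142.7° from the x-axis; with |JA| = 9.6, A = (-25.10, 0.009546). ∠JAC = 70.3° gives AC at 33.00° from the x-axis; with |AC| = 13.4, C = (-13.86, 7.308). ∠ACH = 110.6° gives CH at -36.40° from the x-axis; with |CH| = 27.8, H = (8.518, -9.189). ∠CHT = 116.4° gives HT at -100.0° from the x-axis; with |HT| = 27.7, T = (3.708, -36.47). Then |AT| = |T − A| = 46.48.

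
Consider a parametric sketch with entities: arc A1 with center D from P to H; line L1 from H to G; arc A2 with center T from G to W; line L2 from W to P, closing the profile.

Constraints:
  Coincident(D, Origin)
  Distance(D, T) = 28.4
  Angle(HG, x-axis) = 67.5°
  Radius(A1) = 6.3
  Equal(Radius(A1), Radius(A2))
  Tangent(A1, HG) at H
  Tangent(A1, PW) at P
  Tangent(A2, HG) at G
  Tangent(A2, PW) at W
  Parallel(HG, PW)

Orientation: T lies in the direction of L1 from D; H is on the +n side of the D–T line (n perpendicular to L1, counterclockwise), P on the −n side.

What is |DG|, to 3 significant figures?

29.1

The slot axis is L1's direction at 67.5°, so u = (cos 67.5°, sin 67.5°) = (0.383, 0.924) and n = (−sin 67.5°, cos 67.5°) = (-0.924, 0.383). D is at the origin and T lies 28.4 along u from D, so T = 28.4·u = (10.9, 26.2). Tangency of A1 to both parallel lines with radius 6.3 puts H and P at D ± 6.3·n: H = (-5.82, 2.41), P = (5.82, -2.41). Equal radii place G and W the same way about T: G = T + 6.3·n = (5.05, 28.6), W = T − 6.3·n = (16.7, 23.8). Then |DG| = |G − D| = 29.1.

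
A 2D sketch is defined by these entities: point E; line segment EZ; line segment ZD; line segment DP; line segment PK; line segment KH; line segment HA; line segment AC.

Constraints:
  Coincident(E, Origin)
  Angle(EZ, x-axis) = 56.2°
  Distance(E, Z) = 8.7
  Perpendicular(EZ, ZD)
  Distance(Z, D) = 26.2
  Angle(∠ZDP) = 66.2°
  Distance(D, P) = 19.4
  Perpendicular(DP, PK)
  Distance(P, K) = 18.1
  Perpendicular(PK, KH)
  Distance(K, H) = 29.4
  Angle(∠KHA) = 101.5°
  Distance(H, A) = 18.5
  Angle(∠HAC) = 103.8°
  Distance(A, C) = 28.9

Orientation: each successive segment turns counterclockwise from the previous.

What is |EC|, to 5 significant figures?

33.401

E is at the origin; EZ runs at 56.2° with length 8.7, so Z = (4.8398, 7.2296). The perpendicularity gives ZD at right angles to EZ, so ZD runs at 146.20°; with |ZD| = 26.2, D = (-16.932, 21.805). ∠ZDP = 66.2° gives DP at -100.00° from the x-axis; with |DP| = 19.4, P = (-20.301, 2.6992). DP ⟂ PK, so PK runs at -10.000°; with |PK| = 18.1, K = (-2.4758, -0.44379). The perpendicularity gives KH at right angles to PK, so KH runs at 80.000°; with |KH| = 29.4, H = (2.6295, 28.510). ∠KHA = 101.5° gives HA at 158.50° from the x-axis; with |HA| = 18.5, A = (-14.583, 35.290). ∠HAC = 103.8° gives AC at -125.30° from the x-axis; with |AC| = 28.9, C = (-31.283, 11.703). Then |EC| = |C − E| = 33.401.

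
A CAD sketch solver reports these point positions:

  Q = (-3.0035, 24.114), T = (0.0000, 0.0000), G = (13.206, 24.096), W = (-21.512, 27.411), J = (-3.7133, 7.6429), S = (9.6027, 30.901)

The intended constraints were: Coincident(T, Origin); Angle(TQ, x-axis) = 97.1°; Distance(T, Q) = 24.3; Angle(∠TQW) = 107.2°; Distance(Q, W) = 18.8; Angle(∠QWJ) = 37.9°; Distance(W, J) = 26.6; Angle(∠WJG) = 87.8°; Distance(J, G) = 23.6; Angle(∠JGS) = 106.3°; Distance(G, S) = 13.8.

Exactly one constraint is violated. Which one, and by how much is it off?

Distance(G, S) = 13.8 — off by 6.10.

T = (0.00, 0.00) ✓; TQ at 97.10° ✓; |TQ| = 24.30 ✓; ∠TQW = 107.2° ✓; |QW| = 18.80 ✓; ∠QWJ = 37.90° ✓; |WJ| = 26.60 ✓; ∠WJG = 87.80° ✓; |JG| = 23.60 ✓; ∠JGS = 106.3° ✓; |GS| = 7.700 ✗.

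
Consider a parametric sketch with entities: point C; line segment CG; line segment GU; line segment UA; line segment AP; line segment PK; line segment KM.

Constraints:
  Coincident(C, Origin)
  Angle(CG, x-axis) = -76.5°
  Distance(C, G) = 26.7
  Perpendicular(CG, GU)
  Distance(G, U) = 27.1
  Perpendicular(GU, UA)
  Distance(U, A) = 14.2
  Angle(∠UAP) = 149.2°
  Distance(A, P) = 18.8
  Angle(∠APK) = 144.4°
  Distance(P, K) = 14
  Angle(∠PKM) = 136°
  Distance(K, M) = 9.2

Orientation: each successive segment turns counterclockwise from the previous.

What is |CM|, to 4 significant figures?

7.238

C is at the origin; CG runs at -76.5° with length 26.7, so G = (6.233, -25.96). CG ⟂ GU, so GU runs at 13.50°; with |GU| = 27.1, U = (32.58, -19.64). GU ⟂ UA, so UA runs at 103.5°; with |UA| = 14.2, A = (29.27, -5.828). ∠UAP = 149.2° gives AP at 134.3° from the x-axis; with |AP| = 18.8, P = (16.14, 7.627). ∠APK = 144.4° gives PK at 169.9° from the x-axis; with |PK| = 14.0, K = (2.356, 10.08). ∠PKM = 136.0° gives KM at -146.1° from the x-axis; with |KM| = 9.2, M = (-5.280, 4.951). Then |CM| = |M − C| = 7.238.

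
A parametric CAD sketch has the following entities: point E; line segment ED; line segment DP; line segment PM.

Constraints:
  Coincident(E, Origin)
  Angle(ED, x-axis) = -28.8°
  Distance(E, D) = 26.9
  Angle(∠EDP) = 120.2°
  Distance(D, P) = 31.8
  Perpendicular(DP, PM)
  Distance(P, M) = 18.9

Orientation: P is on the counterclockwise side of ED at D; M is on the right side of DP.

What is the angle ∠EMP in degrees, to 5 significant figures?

47.083°

E is at the origin; ED runs at -28.8° with length 26.9, so D = 26.9·(cos -28.8°, sin -28.8°) = (23.573, -12.959). ∠EDP = 120.2°, so DP runs at -28.8° + (180° − 120.2°) = 31.000° from the x-axis; with |DP| = 31.8, P = D + 31.8·(cos 31.000°, sin 31.000°) = (50.831, 3.4190). DP is perpendicular to PM; with |PM| = 18.9 on the right of DP, M = P + 18.9·(0.51504, -0.85717) = (60.565, -12.781). Then cos ∠EMP = ME·MP / (|ME||MP|), giving 47.083°.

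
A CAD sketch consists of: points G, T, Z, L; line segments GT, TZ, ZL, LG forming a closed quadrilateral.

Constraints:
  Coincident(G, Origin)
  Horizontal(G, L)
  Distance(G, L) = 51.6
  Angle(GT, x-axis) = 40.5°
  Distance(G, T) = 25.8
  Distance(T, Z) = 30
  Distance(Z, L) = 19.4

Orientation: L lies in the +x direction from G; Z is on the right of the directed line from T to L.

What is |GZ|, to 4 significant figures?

35.77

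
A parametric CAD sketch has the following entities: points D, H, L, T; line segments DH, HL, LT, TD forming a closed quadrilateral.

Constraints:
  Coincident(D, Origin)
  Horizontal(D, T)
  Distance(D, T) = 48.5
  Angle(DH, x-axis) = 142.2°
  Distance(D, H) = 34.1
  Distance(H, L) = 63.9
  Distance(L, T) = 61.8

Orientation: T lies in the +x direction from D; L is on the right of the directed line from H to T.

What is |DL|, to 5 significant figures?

37.378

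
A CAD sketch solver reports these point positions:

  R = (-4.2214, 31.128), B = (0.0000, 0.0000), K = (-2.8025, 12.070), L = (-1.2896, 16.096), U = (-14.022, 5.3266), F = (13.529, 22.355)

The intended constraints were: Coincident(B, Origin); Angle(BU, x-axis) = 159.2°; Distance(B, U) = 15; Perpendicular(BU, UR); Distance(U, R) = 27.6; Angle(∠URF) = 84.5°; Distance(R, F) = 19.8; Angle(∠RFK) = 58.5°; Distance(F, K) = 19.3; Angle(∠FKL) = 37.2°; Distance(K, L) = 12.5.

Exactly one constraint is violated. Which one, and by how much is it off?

Distance(K, L) = 12.5 — off by 8.20.

B = (0.00, 0.00) ✓; BU at 159.2° ✓; |BU| = 15.00 ✓; ∠(BU, UR) = 90.00° ✓; |UR| = 27.60 ✓; ∠URF = 84.50° ✓; |RF| = 19.80 ✓; ∠RFK = 58.50° ✓; |FK| = 19.30 ✓; ∠FKL = 37.20° ✓; |KL| = 4.301 ✗.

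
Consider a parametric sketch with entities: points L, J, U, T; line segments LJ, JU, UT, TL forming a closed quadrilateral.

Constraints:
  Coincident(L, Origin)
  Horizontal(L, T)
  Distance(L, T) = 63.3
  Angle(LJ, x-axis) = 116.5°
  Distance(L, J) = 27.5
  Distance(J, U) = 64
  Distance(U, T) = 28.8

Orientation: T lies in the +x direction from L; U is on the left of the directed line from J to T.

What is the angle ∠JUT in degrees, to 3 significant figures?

112°

Checks: |JU| = 64.00 ✓; |UT| = 28.80 ✓.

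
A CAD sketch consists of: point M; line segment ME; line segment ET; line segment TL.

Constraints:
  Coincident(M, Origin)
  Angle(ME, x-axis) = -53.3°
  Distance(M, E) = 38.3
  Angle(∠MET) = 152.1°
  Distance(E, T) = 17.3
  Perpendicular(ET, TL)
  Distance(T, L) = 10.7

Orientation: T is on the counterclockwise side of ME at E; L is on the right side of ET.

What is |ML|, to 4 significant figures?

58.61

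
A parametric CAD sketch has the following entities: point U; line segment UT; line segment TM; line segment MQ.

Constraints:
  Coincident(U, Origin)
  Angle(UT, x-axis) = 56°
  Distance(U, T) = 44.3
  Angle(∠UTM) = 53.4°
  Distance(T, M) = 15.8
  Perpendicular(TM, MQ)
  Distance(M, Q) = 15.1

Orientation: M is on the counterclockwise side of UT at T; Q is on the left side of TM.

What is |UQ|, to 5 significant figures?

23.053

U is at the origin; UT runs at 56.0° with length 44.3, so T = 44.3·(cos 56.0°, sin 56.0°) = (24.772, 36.726). ∠UTM = 53.4°, so TM runs at 56.0° + (180° − 53.4°) = 182.60° from the x-axis; with |TM| = 15.8, M = T + 15.8·(cos 182.60°, sin 182.60°) = (8.9885, 36.010). TM is perpendicular to MQ; with |MQ| = 15.1 on the left of TM, Q = M + 15.1·(0.045363, -0.99897) = (9.6735, 20.925). Then |UQ| = |Q − U| = 23.053.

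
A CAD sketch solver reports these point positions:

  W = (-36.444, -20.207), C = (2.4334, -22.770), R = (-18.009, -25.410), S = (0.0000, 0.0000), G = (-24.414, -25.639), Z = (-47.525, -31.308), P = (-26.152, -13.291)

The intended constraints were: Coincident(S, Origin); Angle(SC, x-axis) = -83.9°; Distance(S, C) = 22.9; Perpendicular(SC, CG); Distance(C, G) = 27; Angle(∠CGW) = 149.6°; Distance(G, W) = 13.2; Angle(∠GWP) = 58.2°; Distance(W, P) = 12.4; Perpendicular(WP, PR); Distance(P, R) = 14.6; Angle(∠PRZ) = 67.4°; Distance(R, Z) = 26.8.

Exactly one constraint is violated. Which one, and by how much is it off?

Distance(R, Z) = 26.8 — off by 3.30.

S = (0.00, 0.00) ✓; SC at -83.90° ✓; |SC| = 22.90 ✓; ∠(SC, CG) = 90.00° ✓; |CG| = 27.00 ✓; ∠CGW = 149.6° ✓; |GW| = 13.20 ✓; ∠GWP = 58.20° ✓; |WP| = 12.40 ✓; ∠(WP, PR) = 90.00° ✓; |PR| = 14.60 ✓; ∠PRZ = 67.40° ✓; |RZ| = 30.10 ✗.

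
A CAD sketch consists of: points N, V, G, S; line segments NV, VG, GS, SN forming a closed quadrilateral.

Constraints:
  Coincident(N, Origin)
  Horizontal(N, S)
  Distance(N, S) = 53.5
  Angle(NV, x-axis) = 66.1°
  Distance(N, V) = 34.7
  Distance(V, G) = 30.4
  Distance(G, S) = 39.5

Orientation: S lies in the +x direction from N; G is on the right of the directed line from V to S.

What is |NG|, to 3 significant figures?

14.1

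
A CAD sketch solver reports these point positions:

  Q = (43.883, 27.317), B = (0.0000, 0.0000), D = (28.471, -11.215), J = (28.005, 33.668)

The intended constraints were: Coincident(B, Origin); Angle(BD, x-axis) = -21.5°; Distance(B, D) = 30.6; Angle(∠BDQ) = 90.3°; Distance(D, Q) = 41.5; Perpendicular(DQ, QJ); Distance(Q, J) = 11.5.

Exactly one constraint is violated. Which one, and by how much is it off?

Distance(Q, J) = 11.5 — off by 5.60.

B = (0.00, 0.00) ✓; BD at -21.50° ✓; |BD| = 30.60 ✓; ∠BDQ = 90.30° ✓; |DQ| = 41.50 ✓; ∠(DQ, QJ) = 90.00° ✓; |QJ| = 17.10 ✗.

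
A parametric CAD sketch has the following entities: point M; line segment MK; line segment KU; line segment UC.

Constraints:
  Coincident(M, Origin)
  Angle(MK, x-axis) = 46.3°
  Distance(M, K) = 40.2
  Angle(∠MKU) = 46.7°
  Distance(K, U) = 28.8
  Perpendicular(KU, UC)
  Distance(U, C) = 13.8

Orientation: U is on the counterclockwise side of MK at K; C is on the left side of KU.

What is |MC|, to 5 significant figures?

15.505

M is at the origin; MK runs at 46.3° with length 40.2, so K = 40.2·(cos 46.3°, sin 46.3°) = (27.773, 29.063). ∠MKU = 46.7°, so KU runs at 46.3° + (180° − 46.7°) = 179.60° from the x-axis; with |KU| = 28.8, U = K + 28.8·(cos 179.60°, sin 179.60°) = (-1.0258, 29.264). The perpendicularity gives UC at right angles to KU; with |UC| = 13.8 on the left of KU, C = U + 13.8·(-0.0069813, -0.99998) = (-1.1222, 15.465). Then |MC| = |C − M| = 15.505.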